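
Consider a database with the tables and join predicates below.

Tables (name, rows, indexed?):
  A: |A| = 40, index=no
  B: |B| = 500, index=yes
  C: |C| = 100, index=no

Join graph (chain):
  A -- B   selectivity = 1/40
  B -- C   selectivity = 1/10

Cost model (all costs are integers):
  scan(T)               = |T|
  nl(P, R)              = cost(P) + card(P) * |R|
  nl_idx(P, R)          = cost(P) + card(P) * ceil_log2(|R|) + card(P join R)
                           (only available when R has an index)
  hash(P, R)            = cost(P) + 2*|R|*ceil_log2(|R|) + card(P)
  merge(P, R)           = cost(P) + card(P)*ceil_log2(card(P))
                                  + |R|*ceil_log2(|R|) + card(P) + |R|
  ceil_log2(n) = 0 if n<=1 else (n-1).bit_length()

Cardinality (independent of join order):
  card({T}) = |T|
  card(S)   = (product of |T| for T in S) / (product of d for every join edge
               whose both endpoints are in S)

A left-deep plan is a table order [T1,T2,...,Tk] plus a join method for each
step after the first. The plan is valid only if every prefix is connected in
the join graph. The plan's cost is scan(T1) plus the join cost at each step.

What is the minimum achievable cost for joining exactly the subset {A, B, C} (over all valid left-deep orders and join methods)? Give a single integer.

2800

Selinger DP over subsets of {A,B,C}:
  {A}: scan cost=40, card=40
  {B}: scan cost=500, card=500
  {C}: scan cost=100, card=100
  {AB}: card=500; try (B,nl_idx)→900, (A,hash)→1480, (B,merge)→5320, (A,merge)→5780, (B,hash)→9080, (B,nl)→20040 …(+1); best=900 via (B,nl_idx)
  {BC}: card=5000; try (C,hash)→2400, (B,merge)→5900, (B,nl_idx)→6000, (C,merge)→6300, (B,hash)→9200, (B,nl)→50100 …(+1); best=2400 via (C,hash)
  {ABC}: card=5000; try (C,hash)→2800, (C,merge)→6700, (A,hash)→7880, (C,nl)→50900, (A,merge)→72680, (A,nl)→202400; best=2800 via (C,hash)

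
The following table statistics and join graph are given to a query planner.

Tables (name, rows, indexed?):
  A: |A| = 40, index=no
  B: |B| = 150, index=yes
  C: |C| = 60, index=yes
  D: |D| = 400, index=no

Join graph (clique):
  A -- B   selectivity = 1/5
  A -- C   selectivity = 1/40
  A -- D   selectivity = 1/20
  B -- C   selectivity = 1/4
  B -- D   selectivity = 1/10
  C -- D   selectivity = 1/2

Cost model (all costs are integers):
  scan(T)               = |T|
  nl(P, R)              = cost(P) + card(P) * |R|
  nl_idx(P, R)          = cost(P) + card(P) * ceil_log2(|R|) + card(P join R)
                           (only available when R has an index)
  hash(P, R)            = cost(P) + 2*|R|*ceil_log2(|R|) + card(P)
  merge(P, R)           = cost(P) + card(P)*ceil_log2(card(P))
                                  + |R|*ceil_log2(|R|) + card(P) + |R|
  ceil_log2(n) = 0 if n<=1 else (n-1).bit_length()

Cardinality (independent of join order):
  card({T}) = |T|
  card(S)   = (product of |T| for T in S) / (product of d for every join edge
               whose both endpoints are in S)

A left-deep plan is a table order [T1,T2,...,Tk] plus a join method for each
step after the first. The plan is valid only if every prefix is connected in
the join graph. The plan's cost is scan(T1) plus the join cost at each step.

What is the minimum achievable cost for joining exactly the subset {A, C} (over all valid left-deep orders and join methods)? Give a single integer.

340

Selinger DP over subsets of {A,C}:
  {A}: scan cost=40, card=40
  {C}: scan cost=60, card=60
  {AC}: card=60; try (C,nl_idx)→340, (A,hash)→600, (C,merge)→740, (A,merge)→760, (C,hash)→800, (C,nl)→2440 …(+1); best=340 via (C,nl_idx)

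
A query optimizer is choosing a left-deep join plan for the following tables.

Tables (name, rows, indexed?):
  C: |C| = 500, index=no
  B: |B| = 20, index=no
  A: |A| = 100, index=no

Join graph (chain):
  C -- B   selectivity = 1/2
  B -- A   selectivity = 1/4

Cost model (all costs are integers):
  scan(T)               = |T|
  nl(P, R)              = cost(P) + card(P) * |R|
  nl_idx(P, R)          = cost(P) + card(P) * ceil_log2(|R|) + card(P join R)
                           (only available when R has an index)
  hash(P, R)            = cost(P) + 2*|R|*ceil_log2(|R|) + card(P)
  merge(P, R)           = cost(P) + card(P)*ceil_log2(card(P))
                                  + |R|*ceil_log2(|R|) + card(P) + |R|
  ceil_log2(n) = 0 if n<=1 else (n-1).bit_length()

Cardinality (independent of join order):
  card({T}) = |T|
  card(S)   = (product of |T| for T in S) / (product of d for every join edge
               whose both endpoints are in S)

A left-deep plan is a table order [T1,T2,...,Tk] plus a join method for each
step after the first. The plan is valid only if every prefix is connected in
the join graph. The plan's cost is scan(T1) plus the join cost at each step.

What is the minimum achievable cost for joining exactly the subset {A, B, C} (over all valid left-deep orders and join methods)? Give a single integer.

7600

Selinger DP over subsets of {A,B,C}:
  {C}: scan cost=500, card=500
  {B}: scan cost=20, card=20
  {A}: scan cost=100, card=100
  {BC}: card=5000; try (B,hash)→1200, (C,merge)→5140, (B,merge)→5620, (C,hash)→9040, (C,nl)→10020, (B,nl)→10500; best=1200 via (B,hash)
  {AB}: card=500; try (B,hash)→400, (A,merge)→940, (B,merge)→1020, (A,hash)→1440, (A,nl)→2020, (B,nl)→2100; best=400 via (B,hash)
  {ABC}: card=125000; try (A,hash)→7600, (C,hash)→9900, (C,merge)→10400, (A,merge)→72000, (C,nl)→250400, (A,nl)→501200; best=7600 via (A,hash)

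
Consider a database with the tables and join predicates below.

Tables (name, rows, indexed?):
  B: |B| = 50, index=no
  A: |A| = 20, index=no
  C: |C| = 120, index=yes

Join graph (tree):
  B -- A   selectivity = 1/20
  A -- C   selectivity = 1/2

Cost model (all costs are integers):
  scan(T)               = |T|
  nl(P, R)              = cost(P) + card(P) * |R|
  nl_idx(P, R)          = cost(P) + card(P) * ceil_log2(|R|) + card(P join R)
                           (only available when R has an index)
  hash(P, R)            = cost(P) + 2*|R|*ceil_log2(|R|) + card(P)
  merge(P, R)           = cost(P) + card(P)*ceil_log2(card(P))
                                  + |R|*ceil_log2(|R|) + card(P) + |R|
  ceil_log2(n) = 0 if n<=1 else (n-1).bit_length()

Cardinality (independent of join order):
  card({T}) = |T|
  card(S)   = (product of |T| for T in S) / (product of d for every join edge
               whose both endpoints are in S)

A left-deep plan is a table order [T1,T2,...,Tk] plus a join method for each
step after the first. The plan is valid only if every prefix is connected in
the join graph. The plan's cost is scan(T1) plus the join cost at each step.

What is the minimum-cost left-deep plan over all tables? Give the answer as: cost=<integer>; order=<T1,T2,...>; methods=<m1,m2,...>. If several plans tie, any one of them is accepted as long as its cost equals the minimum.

Selinger DP (subsets sized 1..n):
  {B}: scan cost=50, card=50
  {A}: scan cost=20, card=20
  {C}: scan cost=120, card=120
  {AB}: card=50; try (A,hash)→300, (B,merge)→490, (A,merge)→520, (B,hash)→640, (B,nl)→1020, (A,nl)→1050; best=300 via (A,hash)
  {AC}: card=1200; try (A,hash)→440, (C,merge)→1100, (A,merge)→1200, (C,nl_idx)→1360, (C,hash)→1720, (C,nl)→2420 …(+1); best=440 via (A,hash)
  {ABC}: card=3000; try (C,merge)→1610, (C,hash)→2030, (B,hash)→2240, (C,nl_idx)→3650, (C,nl)→6300, (B,merge)→15190 …(+1); best=1610 via (C,merge)

cost=1610; order=B,A,C; methods=hash,merge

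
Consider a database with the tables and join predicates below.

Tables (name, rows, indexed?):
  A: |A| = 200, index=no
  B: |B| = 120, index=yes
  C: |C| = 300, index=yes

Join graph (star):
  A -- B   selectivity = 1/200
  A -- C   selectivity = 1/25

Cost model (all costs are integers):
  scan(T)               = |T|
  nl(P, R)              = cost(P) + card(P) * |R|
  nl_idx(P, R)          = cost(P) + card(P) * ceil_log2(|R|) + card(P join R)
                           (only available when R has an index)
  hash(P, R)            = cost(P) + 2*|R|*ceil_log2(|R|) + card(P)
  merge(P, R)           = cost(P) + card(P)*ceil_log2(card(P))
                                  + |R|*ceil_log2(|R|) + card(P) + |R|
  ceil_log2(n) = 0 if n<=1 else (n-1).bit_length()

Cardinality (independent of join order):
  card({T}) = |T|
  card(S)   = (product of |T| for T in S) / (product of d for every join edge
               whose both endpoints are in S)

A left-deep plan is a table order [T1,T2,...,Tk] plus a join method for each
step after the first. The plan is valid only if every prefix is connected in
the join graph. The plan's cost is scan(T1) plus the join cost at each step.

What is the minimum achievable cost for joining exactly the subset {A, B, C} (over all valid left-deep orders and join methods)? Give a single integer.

Selinger DP over subsets of {A,B,C}:
  {A}: scan cost=200, card=200
  {B}: scan cost=120, card=120
  {C}: scan cost=300, card=300
  {AB}: card=120; try (B,nl_idx)→1720, (B,hash)→2080, (A,merge)→2880, (B,merge)→2960, (A,hash)→3440, (A,nl)→24120 …(+1); best=1720 via (B,nl_idx)
  {AC}: card=2400; try (A,hash)→3800, (C,nl_idx)→4400, (C,merge)→5000, (A,merge)→5100, (C,hash)→5800, (C,nl)→60200 …(+1); best=3800 via (A,hash)
  {ABC}: card=1440; try (C,nl_idx)→4240, (C,merge)→5680, (C,hash)→7240, (B,hash)→7880, (B,nl_idx)→22040, (B,merge)→35960 …(+2); best=4240 via (C,nl_idx)

4240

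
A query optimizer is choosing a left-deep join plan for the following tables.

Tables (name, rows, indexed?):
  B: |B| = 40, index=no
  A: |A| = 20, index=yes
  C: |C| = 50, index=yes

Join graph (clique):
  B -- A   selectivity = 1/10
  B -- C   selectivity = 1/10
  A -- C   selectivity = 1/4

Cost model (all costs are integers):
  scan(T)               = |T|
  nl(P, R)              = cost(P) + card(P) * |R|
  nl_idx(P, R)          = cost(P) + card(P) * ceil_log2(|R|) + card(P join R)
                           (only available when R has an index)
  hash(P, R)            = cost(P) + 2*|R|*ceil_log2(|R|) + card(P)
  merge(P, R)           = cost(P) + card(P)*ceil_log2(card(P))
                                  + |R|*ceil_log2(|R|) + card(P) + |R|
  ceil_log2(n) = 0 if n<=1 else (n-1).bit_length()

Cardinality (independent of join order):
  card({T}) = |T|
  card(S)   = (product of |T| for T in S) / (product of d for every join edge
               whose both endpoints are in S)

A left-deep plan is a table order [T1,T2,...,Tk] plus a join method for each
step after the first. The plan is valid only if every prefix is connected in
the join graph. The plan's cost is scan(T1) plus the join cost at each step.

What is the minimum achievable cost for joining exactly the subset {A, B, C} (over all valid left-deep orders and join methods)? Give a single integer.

Selinger DP over subsets of {A,B,C}:
  {B}: scan cost=40, card=40
  {A}: scan cost=20, card=20
  {C}: scan cost=50, card=50
  {AB}: card=80; try (A,hash)→280, (A,nl_idx)→320, (B,merge)→420, (A,merge)→440, (B,hash)→520, (B,nl)→820 …(+1); best=280 via (A,hash)
  {BC}: card=200; try (C,nl_idx)→480, (B,hash)→580, (C,merge)→670, (C,hash)→680, (B,merge)→680, (C,nl)→2040 …(+1); best=480 via (C,nl_idx)
  {AC}: card=250; try (A,hash)→300, (C,nl_idx)→390, (C,merge)→490, (A,merge)→520, (A,nl_idx)→550, (C,hash)→640 …(+2); best=300 via (A,hash)
  {ABC}: card=100; try (C,nl_idx)→860, (A,hash)→880, (C,hash)→960, (B,hash)→1030, (C,merge)→1270, (A,nl_idx)→1580 …(+5); best=860 via (C,nl_idx)

860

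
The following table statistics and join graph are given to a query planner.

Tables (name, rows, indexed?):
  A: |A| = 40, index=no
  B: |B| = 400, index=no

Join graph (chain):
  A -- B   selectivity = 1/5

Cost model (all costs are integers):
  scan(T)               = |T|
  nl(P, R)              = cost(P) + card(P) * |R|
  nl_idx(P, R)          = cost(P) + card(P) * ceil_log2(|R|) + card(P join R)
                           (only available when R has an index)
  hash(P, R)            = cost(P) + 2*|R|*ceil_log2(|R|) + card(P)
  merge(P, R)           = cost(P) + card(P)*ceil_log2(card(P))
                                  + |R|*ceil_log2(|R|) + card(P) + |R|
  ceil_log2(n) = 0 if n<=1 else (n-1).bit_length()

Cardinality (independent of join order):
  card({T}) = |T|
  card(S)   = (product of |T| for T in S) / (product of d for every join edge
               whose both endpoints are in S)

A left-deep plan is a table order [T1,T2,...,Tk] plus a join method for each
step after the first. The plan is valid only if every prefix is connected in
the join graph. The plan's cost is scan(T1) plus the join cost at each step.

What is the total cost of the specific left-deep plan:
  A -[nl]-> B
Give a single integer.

step 1: scan A: cost=40, card=40
step 2: join B via nl
    card(P join B) = 40*400/(5) = 3200
    cost = 40 + 40*400 = 16040

16040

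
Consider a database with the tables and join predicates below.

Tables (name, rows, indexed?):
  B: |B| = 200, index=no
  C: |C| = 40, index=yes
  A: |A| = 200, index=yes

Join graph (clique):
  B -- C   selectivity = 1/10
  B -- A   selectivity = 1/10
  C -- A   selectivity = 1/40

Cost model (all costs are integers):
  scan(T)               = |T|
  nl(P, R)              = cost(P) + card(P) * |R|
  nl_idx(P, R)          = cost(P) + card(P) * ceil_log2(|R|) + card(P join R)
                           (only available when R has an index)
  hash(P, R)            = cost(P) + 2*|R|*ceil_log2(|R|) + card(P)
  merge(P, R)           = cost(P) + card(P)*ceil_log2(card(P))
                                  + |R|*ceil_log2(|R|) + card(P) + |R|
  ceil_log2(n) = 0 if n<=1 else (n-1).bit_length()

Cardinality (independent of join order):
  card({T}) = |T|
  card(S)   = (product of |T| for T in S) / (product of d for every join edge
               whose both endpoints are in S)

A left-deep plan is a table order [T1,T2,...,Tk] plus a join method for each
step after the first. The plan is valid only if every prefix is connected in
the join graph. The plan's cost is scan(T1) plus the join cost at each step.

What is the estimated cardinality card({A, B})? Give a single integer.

Tables in S: A(200), B(200)
Edges inside S: B-A(d=10)
numerator = 200 * 200 = 40000
denominator = 10 = 10
card(S) = 40000 / 10 = 4000

4000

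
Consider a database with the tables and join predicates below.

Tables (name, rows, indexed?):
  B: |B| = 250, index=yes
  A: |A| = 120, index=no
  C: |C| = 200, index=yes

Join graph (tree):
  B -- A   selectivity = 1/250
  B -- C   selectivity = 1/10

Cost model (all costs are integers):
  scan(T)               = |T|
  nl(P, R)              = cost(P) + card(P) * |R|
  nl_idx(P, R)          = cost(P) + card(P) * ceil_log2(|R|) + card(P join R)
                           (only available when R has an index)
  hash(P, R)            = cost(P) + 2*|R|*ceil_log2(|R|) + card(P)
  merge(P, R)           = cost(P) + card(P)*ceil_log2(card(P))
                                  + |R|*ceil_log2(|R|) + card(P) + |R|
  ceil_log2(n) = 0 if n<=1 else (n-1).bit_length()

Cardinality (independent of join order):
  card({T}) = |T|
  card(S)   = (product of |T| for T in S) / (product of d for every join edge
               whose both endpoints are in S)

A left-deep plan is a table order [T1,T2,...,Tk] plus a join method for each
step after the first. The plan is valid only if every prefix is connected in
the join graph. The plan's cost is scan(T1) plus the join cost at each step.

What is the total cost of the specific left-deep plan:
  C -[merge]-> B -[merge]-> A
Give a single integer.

75210

step 1: scan C: cost=200, card=200
step 2: join B via merge
    card(P join B) = 200*250/(10) = 5000
    cost = 200 + 200*8 + 250*8 + 200 + 250 = 4250
step 3: join A via merge
    card(P join A) = 5000*120/(250) = 2400
    cost = 4250 + 5000*13 + 120*7 + 5000 + 120 = 75210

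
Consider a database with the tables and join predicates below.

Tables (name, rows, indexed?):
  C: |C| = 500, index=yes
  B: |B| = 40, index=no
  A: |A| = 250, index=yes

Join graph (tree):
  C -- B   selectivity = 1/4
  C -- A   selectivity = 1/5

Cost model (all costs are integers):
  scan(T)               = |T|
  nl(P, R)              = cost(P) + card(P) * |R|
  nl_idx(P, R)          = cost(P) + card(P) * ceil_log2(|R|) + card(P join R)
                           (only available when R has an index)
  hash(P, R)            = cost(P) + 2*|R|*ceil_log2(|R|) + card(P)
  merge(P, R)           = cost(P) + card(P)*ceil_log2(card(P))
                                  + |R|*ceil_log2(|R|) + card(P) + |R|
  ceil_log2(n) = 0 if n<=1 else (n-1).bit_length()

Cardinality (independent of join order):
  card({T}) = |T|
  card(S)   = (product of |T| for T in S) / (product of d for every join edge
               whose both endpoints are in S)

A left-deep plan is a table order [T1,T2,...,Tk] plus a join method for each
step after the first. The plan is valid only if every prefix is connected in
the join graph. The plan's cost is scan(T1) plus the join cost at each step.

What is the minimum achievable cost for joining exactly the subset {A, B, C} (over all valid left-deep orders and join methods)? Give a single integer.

10480

Selinger DP over subsets of {A,B,C}:
  {C}: scan cost=500, card=500
  {B}: scan cost=40, card=40
  {A}: scan cost=250, card=250
  {BC}: card=5000; try (B,hash)→1480, (C,merge)→5320, (C,nl_idx)→5400, (B,merge)→5780, (C,hash)→9080, (C,nl)→20040 …(+1); best=1480 via (B,hash)
  {AC}: card=25000; try (A,hash)→5000, (C,merge)→7500, (A,merge)→7750, (C,hash)→9500, (C,nl_idx)→27500, (A,nl_idx)→29500 …(+2); best=5000 via (A,hash)
  {ABC}: card=250000; try (A,hash)→10480, (B,hash)→30480, (A,merge)→73730, (A,nl_idx)→291480, (B,merge)→405280, (B,nl)→1005000 …(+1); best=10480 via (A,hash)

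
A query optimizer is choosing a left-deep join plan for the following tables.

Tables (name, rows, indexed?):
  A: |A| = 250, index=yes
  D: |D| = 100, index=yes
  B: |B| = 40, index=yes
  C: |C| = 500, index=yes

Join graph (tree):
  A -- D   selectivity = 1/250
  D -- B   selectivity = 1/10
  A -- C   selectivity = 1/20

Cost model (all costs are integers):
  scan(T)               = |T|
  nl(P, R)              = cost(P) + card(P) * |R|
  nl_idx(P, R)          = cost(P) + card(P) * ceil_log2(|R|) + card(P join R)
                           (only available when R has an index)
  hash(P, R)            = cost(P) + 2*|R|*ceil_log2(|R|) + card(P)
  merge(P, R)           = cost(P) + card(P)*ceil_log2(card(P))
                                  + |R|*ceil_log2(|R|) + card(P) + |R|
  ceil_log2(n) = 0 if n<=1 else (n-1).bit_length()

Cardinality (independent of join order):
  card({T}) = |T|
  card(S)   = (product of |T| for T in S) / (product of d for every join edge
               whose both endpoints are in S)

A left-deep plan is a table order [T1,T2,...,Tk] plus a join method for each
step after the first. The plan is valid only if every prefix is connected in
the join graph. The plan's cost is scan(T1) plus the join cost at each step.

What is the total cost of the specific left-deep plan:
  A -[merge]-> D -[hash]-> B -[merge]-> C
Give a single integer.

12880

step 1: scan A: cost=250, card=250
step 2: join D via merge
    card(P join D) = 250*100/(250) = 100
    cost = 250 + 250*8 + 100*7 + 250 + 100 = 3300
step 3: join B via hash
    card(P join B) = 100*40/(10) = 400
    cost = 3300 + 2*40*6 + 100 = 3880
step 4: join C via merge
    card(P join C) = 400*500/(20) = 10000
    cost = 3880 + 400*9 + 500*9 + 400 + 500 = 12880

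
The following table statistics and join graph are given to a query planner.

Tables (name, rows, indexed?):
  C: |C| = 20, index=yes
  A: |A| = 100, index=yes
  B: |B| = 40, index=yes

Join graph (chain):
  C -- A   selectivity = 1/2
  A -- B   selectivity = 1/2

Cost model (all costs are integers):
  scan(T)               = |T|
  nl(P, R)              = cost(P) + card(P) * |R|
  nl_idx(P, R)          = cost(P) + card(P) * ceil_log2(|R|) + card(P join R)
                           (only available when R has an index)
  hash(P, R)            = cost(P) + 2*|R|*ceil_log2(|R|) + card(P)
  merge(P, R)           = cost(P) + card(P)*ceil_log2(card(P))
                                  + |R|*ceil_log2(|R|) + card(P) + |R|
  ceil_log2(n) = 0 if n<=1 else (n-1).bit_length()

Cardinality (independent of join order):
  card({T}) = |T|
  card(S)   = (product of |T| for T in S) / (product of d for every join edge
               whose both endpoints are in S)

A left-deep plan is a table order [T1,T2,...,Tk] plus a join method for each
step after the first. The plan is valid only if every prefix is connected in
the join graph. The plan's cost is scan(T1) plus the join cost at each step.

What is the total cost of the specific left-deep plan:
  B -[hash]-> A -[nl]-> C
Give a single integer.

step 1: scan B: cost=40, card=40
step 2: join A via hash
    card(P join A) = 40*100/(2) = 2000
    cost = 40 + 2*100*7 + 40 = 1480
step 3: join C via nl
    card(P join C) = 2000*20/(2) = 20000
    cost = 1480 + 2000*20 = 41480

41480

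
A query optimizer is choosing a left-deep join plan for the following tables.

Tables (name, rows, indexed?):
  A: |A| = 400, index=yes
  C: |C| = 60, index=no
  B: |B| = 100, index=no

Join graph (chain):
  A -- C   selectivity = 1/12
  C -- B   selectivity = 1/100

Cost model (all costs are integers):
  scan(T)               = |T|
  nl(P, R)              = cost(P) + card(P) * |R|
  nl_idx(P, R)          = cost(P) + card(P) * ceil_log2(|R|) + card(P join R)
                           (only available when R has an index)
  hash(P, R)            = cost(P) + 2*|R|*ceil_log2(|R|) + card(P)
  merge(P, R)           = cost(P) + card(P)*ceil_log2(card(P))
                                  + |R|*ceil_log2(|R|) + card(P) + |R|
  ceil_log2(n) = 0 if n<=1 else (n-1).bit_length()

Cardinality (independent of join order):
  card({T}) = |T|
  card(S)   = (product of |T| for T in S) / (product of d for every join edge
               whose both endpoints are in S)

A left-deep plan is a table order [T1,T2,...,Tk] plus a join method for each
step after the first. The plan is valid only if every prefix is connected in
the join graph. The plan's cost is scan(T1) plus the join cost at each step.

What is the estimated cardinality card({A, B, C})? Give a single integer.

Tables in S: A(400), B(100), C(60)
Edges inside S: A-C(d=12), C-B(d=100)
numerator = 400 * 100 * 60 = 2400000
denominator = 12 * 100 = 1200
card(S) = 2400000 / 1200 = 2000

2000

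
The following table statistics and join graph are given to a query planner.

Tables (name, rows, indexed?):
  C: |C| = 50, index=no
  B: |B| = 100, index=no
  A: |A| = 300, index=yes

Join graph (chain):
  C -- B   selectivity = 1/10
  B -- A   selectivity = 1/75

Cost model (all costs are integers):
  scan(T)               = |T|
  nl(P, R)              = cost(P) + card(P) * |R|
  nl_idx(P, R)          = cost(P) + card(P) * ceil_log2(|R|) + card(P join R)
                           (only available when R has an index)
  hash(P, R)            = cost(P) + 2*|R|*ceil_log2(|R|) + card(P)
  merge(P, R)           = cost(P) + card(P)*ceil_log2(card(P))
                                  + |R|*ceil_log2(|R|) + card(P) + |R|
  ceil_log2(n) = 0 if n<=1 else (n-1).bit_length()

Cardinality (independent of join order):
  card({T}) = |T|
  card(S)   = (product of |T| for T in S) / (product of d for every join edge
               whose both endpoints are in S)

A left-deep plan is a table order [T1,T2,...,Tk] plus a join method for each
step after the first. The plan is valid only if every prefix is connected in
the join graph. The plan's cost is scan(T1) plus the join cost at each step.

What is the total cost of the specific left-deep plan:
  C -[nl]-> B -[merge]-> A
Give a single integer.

13050

step 1: scan C: cost=50, card=50
step 2: join B via nl
    card(P join B) = 50*100/(10) = 500
    cost = 50 + 50*100 = 5050
step 3: join A via merge
    card(P join A) = 500*300/(75) = 2000
    cost = 5050 + 500*9 + 300*9 + 500 + 300 = 13050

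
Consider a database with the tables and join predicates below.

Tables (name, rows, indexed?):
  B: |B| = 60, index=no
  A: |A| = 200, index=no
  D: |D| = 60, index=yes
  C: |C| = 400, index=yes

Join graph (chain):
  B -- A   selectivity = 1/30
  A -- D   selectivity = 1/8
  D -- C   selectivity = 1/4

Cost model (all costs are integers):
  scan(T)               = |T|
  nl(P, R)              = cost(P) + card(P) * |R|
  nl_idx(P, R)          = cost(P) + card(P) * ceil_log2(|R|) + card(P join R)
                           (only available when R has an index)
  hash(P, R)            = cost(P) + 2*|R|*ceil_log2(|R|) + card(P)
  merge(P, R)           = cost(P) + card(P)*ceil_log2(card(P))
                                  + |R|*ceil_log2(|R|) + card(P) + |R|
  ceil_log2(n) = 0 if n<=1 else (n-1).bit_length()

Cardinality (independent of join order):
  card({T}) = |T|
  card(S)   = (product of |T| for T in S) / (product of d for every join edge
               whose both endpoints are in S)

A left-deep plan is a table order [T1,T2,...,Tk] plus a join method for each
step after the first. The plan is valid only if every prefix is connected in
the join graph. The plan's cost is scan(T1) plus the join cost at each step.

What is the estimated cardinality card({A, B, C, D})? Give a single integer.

300000

Tables in S: A(200), B(60), C(400), D(60)
Edges inside S: B-A(d=30), A-D(d=8), D-C(d=4)
numerator = 200 * 60 * 400 * 60 = 288000000
denominator = 30 * 8 * 4 = 960
card(S) = 288000000 / 960 = 300000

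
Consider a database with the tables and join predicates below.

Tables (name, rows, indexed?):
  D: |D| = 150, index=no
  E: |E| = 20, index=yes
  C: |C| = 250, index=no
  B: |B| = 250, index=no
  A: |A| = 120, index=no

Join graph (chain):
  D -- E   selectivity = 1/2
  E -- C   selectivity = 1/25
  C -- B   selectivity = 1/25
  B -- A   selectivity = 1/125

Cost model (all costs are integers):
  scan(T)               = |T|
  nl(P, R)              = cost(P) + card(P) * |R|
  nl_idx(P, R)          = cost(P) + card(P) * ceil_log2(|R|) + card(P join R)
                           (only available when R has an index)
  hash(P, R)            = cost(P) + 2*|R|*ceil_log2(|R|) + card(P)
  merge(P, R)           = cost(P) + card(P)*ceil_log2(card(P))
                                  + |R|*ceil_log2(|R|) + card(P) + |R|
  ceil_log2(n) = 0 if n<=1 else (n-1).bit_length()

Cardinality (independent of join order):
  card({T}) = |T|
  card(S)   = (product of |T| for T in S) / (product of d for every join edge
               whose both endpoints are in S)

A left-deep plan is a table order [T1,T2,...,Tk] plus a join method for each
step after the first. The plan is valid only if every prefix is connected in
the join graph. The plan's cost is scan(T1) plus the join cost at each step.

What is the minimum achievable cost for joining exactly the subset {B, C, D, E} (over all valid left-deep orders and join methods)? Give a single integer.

Selinger DP over subsets of {B,C,D,E}:
  {D}: scan cost=150, card=150
  {E}: scan cost=20, card=20
  {C}: scan cost=250, card=250
  {B}: scan cost=250, card=250
  {DE}: card=1500; try (E,hash)→500, (D,merge)→1490, (E,merge)→1620, (E,nl_idx)→2400, (D,hash)→2440, (D,nl)→3020 …(+1); best=500 via (E,hash)
  {CE}: card=200; try (E,hash)→700, (E,nl_idx)→1700, (C,merge)→2390, (E,merge)→2620, (C,hash)→4040, (C,nl)→5020 …(+1); best=700 via (E,hash)
  {BC}: card=2500; try (C,hash)→4500, (B,hash)→4500, (C,merge)→4750, (B,merge)→4750, (C,nl)→62750, (B,nl)→62750; best=4500 via (C,hash)
  {CDE}: card=15000; try (D,hash)→3300, (D,merge)→3850, (C,hash)→6000, (C,merge)→20750, (D,nl)→30700, (C,nl)→375500; best=3300 via (D,hash)
  {BCE}: card=2000; try (B,merge)→4750, (B,hash)→4900, (E,hash)→7200, (E,nl_idx)→19000, (E,merge)→37120, (B,nl)→50700 …(+1); best=4750 via (B,merge)
  {BCDE}: card=150000; try (D,hash)→9150, (B,hash)→22300, (D,merge)→30100, (B,merge)→230550, (D,nl)→304750, (B,nl)→3753300; best=9150 via (D,hash)

9150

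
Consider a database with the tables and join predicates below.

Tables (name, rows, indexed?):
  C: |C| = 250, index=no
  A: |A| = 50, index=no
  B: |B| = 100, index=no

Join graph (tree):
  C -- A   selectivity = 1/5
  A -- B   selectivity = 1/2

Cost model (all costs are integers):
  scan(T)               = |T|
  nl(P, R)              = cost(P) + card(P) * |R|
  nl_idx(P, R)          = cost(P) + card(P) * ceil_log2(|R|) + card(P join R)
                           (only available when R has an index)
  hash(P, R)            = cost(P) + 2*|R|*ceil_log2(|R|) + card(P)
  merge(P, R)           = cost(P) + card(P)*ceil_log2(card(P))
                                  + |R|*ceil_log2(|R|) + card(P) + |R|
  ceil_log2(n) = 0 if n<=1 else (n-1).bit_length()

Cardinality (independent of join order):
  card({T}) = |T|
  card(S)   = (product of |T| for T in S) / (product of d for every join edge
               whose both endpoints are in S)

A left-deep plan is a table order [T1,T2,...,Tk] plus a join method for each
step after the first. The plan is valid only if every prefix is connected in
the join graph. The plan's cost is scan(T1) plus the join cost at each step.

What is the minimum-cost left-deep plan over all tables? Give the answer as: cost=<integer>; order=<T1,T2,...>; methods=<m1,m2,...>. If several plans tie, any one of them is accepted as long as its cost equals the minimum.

cost=5000; order=C,A,B; methods=hash,hash

Selinger DP (subsets sized 1..n):
  {C}: scan cost=250, card=250
  {A}: scan cost=50, card=50
  {B}: scan cost=100, card=100
  {AC}: card=2500; try (A,hash)→1100, (C,merge)→2650, (A,merge)→2850, (C,hash)→4100, (C,nl)→12550, (A,nl)→12750; best=1100 via (A,hash)
  {AB}: card=2500; try (A,hash)→800, (B,merge)→1200, (A,merge)→1250, (B,hash)→1500, (B,nl)→5050, (A,nl)→5100; best=800 via (A,hash)
  {ABC}: card=125000; try (B,hash)→5000, (C,hash)→7300, (B,merge)→34400, (C,merge)→35550, (B,nl)→251100, (C,nl)→625800; best=5000 via (B,hash)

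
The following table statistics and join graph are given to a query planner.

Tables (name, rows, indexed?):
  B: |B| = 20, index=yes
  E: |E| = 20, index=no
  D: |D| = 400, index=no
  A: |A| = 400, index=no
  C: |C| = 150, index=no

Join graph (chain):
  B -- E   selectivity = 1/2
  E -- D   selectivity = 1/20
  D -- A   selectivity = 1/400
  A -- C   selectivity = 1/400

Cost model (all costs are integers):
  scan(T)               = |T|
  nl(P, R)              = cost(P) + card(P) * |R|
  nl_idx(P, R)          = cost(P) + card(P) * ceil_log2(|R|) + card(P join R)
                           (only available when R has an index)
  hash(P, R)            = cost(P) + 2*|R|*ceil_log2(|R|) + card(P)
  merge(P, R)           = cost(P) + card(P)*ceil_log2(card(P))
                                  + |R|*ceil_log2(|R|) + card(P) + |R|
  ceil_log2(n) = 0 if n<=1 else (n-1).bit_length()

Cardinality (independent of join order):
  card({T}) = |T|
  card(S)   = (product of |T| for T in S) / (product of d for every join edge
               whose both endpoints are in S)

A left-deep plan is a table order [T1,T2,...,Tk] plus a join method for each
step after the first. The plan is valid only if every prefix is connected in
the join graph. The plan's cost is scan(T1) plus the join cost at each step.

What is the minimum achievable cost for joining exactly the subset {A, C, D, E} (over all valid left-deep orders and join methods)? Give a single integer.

8900

Selinger DP over subsets of {A,C,D,E}:
  {E}: scan cost=20, card=20
  {D}: scan cost=400, card=400
  {A}: scan cost=400, card=400
  {C}: scan cost=150, card=150
  {DE}: card=400; try (E,hash)→1000, (D,merge)→4140, (E,merge)→4520, (D,hash)→7240, (D,nl)→8020, (E,nl)→8400; best=1000 via (E,hash)
  {AD}: card=400; try (D,hash)→8000, (A,hash)→8000, (D,merge)→8400, (A,merge)→8400, (D,nl)→160400, (A,nl)→160400; best=8000 via (D,hash)
  {AC}: card=150; try (C,hash)→3200, (A,merge)→5500, (C,merge)→5750, (A,hash)→7500, (A,nl)→60150, (C,nl)→60400; best=3200 via (C,hash)
  {ADE}: card=400; try (E,hash)→8600, (A,hash)→8600, (A,merge)→9000, (E,merge)→12120, (E,nl)→16000, (A,nl)→161000; best=8600 via (E,hash)
  {ACD}: card=150; try (D,merge)→8550, (D,hash)→10550, (C,hash)→10800, (C,merge)→13350, (D,nl)→63200, (C,nl)→68000; best=8550 via (D,merge)
  {ACDE}: card=150; try (E,hash)→8900, (E,merge)→10020, (C,hash)→11400, (E,nl)→11550, (C,merge)→13950, (C,nl)→68600; best=8900 via (E,hash)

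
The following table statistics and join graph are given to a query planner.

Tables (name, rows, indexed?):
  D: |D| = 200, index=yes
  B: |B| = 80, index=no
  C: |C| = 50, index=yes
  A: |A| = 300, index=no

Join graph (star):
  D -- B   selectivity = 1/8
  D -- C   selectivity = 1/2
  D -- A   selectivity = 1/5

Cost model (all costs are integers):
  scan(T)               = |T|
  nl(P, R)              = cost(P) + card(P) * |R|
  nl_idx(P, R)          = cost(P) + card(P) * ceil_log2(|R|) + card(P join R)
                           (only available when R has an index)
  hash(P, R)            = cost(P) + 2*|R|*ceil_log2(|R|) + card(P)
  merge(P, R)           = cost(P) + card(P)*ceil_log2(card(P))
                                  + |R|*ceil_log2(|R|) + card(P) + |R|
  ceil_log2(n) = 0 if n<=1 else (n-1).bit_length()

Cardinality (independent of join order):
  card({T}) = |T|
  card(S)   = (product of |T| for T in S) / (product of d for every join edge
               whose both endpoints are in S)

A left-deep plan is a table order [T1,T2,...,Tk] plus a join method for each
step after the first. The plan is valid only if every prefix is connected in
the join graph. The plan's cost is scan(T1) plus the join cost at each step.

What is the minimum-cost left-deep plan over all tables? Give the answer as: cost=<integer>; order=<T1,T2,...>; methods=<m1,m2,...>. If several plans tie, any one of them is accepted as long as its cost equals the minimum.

cost=59520; order=D,B,C,A; methods=hash,hash,hash

Selinger DP (subsets sized 1..n):
  {D}: scan cost=200, card=200
  {B}: scan cost=80, card=80
  {C}: scan cost=50, card=50
  {A}: scan cost=300, card=300
  {BD}: card=2000; try (B,hash)→1520, (D,merge)→2520, (B,merge)→2640, (D,nl_idx)→2720, (D,hash)→3360, (D,nl)→16080 …(+1); best=1520 via (B,hash)
  {CD}: card=5000; try (C,hash)→1000, (D,merge)→2200, (C,merge)→2350, (D,hash)→3300, (D,nl_idx)→5450, (C,nl_idx)→6400 …(+2); best=1000 via (C,hash)
  {AD}: card=12000; try (D,hash)→3800, (A,merge)→5000, (D,merge)→5100, (A,hash)→5800, (D,nl_idx)→14700, (A,nl)→60200 …(+1); best=3800 via (D,hash)
  {BCD}: card=50000; try (C,hash)→4120, (B,hash)→7120, (C,merge)→25870, (C,nl_idx)→63520, (B,merge)→71640, (C,nl)→101520 …(+1); best=4120 via (C,hash)
  {ABD}: card=120000; try (A,hash)→8920, (B,hash)→16920, (A,merge)→28520, (B,merge)→184440, (A,nl)→601520, (B,nl)→963800; best=8920 via (A,hash)
  {ACD}: card=300000; try (A,hash)→11400, (C,hash)→16400, (A,merge)→74000, (C,merge)→184150, (C,nl_idx)→375800, (C,nl)→603800 …(+1); best=11400 via (A,hash)
  {ABCD}: card=3000000; try (A,hash)→59520, (C,hash)→129520, (B,hash)→312520, (A,merge)→857120, (C,merge)→2169270, (C,nl_idx)→3728920 …(+4); best=59520 via (A,hash)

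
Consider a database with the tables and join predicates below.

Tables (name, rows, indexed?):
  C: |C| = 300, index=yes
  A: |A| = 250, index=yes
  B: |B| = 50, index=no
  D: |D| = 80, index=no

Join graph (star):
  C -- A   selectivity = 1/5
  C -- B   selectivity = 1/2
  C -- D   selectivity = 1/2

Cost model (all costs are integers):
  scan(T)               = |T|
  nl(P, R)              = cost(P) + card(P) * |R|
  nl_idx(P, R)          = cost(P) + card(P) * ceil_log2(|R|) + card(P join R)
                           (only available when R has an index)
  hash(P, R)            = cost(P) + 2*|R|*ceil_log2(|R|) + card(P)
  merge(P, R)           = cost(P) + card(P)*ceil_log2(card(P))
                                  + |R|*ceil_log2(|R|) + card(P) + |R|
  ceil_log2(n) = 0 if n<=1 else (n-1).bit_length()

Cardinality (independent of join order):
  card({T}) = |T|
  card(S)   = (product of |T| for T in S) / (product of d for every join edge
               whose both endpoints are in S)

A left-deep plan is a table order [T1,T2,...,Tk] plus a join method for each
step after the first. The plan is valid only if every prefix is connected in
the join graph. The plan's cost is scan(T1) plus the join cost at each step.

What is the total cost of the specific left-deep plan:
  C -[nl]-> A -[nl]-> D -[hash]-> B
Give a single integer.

step 1: scan C: cost=300, card=300
step 2: join A via nl
    card(P join A) = 300*250/(5) = 15000
    cost = 300 + 300*250 = 75300
step 3: join D via nl
    card(P join D) = 15000*80/(2) = 600000
    cost = 75300 + 15000*80 = 1275300
step 4: join B via hash
    card(P join B) = 600000*50/(2) = 15000000
    cost = 1275300 + 2*50*6 + 600000 = 1875900

1875900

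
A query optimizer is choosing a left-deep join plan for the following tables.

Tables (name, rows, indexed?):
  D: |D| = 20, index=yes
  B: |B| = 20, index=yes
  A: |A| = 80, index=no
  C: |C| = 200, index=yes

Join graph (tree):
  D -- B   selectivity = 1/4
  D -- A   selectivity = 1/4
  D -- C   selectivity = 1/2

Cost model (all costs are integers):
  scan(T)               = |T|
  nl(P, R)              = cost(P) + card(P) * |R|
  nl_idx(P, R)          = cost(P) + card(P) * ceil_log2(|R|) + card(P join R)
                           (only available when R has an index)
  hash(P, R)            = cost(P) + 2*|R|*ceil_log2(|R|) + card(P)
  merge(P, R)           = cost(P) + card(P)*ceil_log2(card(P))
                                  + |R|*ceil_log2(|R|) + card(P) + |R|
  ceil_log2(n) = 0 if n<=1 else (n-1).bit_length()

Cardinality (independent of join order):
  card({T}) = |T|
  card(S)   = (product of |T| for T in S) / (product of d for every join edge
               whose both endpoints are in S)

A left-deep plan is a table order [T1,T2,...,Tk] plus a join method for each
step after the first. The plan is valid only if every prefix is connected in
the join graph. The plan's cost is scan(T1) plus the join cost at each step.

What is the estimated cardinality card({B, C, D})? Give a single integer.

10000

Tables in S: B(20), C(200), D(20)
Edges inside S: D-B(d=4), D-C(d=2)
numerator = 20 * 200 * 20 = 80000
denominator = 4 * 2 = 8
card(S) = 80000 / 8 = 10000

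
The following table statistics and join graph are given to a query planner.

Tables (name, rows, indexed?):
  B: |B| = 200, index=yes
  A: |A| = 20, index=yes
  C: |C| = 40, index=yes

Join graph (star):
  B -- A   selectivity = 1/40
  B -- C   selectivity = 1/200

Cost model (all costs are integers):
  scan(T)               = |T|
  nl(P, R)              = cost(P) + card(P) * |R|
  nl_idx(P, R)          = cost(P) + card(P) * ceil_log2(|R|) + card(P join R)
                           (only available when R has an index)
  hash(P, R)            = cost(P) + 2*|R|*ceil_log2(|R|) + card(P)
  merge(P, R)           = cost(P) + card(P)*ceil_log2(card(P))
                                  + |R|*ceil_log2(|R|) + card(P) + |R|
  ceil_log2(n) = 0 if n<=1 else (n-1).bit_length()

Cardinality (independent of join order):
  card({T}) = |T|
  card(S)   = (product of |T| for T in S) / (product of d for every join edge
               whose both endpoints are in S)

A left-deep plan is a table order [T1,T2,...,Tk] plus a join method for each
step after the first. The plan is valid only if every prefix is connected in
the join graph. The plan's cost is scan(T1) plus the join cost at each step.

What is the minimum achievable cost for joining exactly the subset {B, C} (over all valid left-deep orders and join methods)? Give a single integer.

Selinger DP over subsets of {B,C}:
  {B}: scan cost=200, card=200
  {C}: scan cost=40, card=40
  {BC}: card=40; try (B,nl_idx)→400, (C,hash)→880, (C,nl_idx)→1440, (B,merge)→2120, (C,merge)→2280, (B,hash)→3280 …(+2); best=400 via (B,nl_idx)

400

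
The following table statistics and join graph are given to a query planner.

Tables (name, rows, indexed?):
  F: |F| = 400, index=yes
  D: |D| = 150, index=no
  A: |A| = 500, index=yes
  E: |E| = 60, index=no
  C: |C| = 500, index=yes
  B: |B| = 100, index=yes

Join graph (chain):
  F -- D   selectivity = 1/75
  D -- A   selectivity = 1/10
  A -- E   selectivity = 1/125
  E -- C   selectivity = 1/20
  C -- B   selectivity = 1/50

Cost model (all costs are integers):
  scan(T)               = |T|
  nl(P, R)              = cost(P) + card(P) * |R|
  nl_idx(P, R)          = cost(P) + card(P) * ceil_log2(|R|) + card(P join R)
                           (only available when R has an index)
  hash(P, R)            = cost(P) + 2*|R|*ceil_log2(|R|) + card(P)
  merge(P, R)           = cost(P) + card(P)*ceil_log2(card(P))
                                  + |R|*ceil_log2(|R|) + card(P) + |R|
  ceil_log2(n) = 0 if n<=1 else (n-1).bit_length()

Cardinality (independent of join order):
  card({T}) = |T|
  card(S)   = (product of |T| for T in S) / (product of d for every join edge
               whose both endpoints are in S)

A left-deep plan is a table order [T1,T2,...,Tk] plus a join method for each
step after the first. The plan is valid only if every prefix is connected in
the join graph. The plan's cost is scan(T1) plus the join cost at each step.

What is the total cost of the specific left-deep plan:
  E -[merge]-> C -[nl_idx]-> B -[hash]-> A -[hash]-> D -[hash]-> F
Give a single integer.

232580

step 1: scan E: cost=60, card=60
step 2: join C via merge
    card(P join C) = 60*500/(20) = 1500
    cost = 60 + 60*6 + 500*9 + 60 + 500 = 5480
step 3: join B via nl_idx
    card(P join B) = 1500*100/(50) = 3000
    cost = 5480 + 1500*7 + 3000 = 18980
step 4: join A via hash
    card(P join A) = 3000*500/(125) = 12000
    cost = 18980 + 2*500*9 + 3000 = 30980
step 5: join D via hash
    card(P join D) = 12000*150/(10) = 180000
    cost = 30980 + 2*150*8 + 12000 = 45380
step 6: join F via hash
    card(P join F) = 180000*400/(75) = 960000
    cost = 45380 + 2*400*9 + 180000 = 232580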